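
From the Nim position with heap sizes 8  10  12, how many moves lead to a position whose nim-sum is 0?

Nim-sum: 8 ⊕ 10 ⊕ 12 = 14.
The overall nim-sum is X = 14. A heap of size p has a winning move iff p XOR X < p (reduce it to p XOR X).
  8: 8 XOR 14 = 6 < 8 — winning move (to 6).
  10: 10 XOR 14 = 4 < 10 — winning move (to 4).
  12: 12 XOR 14 = 2 < 12 — winning move (to 2).
That gives 3 winning moves.

3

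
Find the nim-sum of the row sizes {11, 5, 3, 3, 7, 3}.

10

Write each in binary and XOR column by column:
  1011  (11)
  0101  (5)
  0011  (3)
  0011  (3)
  0111  (7)
  0011  (3)
  ----
  1010  (10)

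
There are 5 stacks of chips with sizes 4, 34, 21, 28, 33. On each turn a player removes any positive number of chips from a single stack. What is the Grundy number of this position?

Compute the nim-sum pairwise:
4 XOR 34 = 38
38 XOR 21 = 51
51 XOR 28 = 47
47 XOR 33 = 14

14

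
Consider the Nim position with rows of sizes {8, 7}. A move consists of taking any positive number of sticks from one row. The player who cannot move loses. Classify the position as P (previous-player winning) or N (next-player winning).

Bitwise XOR of the heap sizes:
  1000  (8)
  0111  (7)
  ----
  1111  (15)
The nim-sum is 15 ≠ 0, so this is an N-position: the player to move can win.

N-position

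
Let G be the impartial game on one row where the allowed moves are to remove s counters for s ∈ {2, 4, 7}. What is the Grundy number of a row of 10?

2

Build the Grundy sequence with g(k) = mex{g(k−s) : s ∈ {2, 4, 7}, s ≤ k}:
k:     0  1  2  3  4  5  6  7  8  9 10
g(k):  0  0  1  1  2  2  0  3  1  0  2
So g(10) = 2.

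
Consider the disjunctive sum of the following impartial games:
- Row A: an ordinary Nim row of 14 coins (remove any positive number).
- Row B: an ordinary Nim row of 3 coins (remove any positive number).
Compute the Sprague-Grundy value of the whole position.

13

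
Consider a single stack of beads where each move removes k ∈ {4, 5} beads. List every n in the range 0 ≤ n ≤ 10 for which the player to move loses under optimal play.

Build the Grundy sequence with g(k) = mex{g(k−s) : s ∈ {4, 5}, s ≤ k}:
g(0) = mex{} = 0
g(1) = mex{} = 0
g(2) = mex{} = 0
g(3) = mex{} = 0
g(4) = mex{0} = 1
g(5) = mex{0} = 1
g(6) = mex{0} = 1
g(7) = mex{0} = 1
g(8) = mex{0,1} = 2
g(9) = mex{1} = 0
g(10) = mex{1} = 0
The P-positions (g = 0) in 0..10 are 0, 1, 2, 3, 9, 10.

0, 1, 2, 3, 9, 10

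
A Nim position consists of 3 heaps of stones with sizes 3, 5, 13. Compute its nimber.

Write each in binary and XOR column by column:
  0011  (3)
  0101  (5)
  1101  (13)
  ----
  1011  (11)

11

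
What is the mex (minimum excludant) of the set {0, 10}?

0 is in the set but 1 is not, so the mex is 1.

1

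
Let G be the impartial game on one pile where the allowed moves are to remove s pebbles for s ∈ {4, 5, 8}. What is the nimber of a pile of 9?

2

Compute g(0), g(1), … for moves {4, 5, 8}:
g(0) = mex{} = 0
g(1) = mex{} = 0
g(2) = mex{} = 0
g(3) = mex{} = 0
g(4) = mex{0} = 1
g(5) = mex{0} = 1
g(6) = mex{0} = 1
g(7) = mex{0} = 1
g(8) = mex{0,1} = 2
g(9) = mex{0,1} = 2
So g(9) = 2.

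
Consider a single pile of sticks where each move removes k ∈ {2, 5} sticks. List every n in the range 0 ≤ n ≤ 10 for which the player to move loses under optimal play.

0, 1, 4, 7, 8

Compute g(0), g(1), … for moves {2, 5}:
k:     0  1  2  3  4  5  6  7  8  9 10
g(k):  0  0  1  1  0  2  1  0  0  1  1
The P-positions (g = 0) in 0..10 are 0, 1, 4, 7, 8.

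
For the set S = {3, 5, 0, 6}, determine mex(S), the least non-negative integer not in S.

1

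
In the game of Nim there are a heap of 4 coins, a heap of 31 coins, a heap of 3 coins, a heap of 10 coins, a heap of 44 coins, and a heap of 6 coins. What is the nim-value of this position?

Compute the nim-sum pairwise:
4 ⊕ 31 = 27
27 ⊕ 3 = 24
24 ⊕ 10 = 18
18 ⊕ 44 = 62
62 ⊕ 6 = 56

56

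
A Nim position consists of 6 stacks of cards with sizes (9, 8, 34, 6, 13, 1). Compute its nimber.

41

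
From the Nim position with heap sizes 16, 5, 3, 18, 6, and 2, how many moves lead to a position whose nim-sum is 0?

0

Nim-sum: 16 ⊕ 5 ⊕ 3 ⊕ 18 ⊕ 6 ⊕ 2 = 0.
The nim-sum is already 0, so every move leaves a nonzero nim-sum — there are no winning moves.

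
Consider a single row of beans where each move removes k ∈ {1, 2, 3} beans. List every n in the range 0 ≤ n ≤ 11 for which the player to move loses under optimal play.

0, 4, 8

Compute g(0), g(1), … for moves {1, 2, 3}:
k:     0  1  2  3  4  5  6  7  8  9 10 11
g(k):  0  1  2  3  0  1  2  3  0  1  2  3
The P-positions (g = 0) in 0..11 are 0, 4, 8.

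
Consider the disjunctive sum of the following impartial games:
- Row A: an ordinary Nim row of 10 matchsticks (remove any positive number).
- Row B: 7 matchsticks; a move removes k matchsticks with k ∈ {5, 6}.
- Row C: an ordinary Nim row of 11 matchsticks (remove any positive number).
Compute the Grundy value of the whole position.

Row A is a plain Nim row of size 10, so its Grundy value is 10.
Grundy values for row B (subtraction set {5, 6}):
g(0) = mex{} = 0
g(1) = mex{} = 0
g(2) = mex{} = 0
g(3) = mex{} = 0
g(4) = mex{} = 0
g(5) = mex{0} = 1
g(6) = mex{0} = 1
g(7) = mex{0} = 1
So g(7) = 1.
Row C is a plain Nim row of size 11, so its Grundy value is 11.
By the Sprague-Grundy theorem, the Grundy value of a sum of independent games is the XOR of the component values.
Combined value = 10 XOR 1 XOR 11 = 0.

0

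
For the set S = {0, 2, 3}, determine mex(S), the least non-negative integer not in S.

0 is in the set but 1 is not, so the mex is 1.

1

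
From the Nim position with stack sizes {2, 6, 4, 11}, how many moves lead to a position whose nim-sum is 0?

1

Compute the nim-sum pairwise:
2 XOR 6 = 4
4 XOR 4 = 0
0 XOR 11 = 11
The overall nim-sum is X = 11. A stack of size p has a winning move iff p XOR X < p (reduce it to p XOR X).
  2: 2 XOR 11 = 9 ≥ 2 — no move.
  6: 6 XOR 11 = 13 ≥ 6 — no move.
  4: 4 XOR 11 = 15 ≥ 4 — no move.
  11: 11 XOR 11 = 0 < 11 — winning move (to 0).
That gives 1 winning move.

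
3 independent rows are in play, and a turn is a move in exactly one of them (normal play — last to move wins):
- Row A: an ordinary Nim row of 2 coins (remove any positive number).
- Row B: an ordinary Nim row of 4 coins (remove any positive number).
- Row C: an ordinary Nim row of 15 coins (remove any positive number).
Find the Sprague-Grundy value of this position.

Row A is a plain Nim row of size 2, so its Grundy value is 2.
Row B is a plain Nim row of size 4, so its Grundy value is 4.
Row C is a plain Nim row of size 15, so its Grundy value is 15.
By the Sprague-Grundy theorem, the Grundy value of a sum of independent games is the XOR of the component values.
Combined value = 2 XOR 4 XOR 15 = 9.

9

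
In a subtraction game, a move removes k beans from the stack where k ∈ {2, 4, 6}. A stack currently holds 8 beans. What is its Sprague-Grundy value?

0

Grundy values for subtraction set {2, 4, 6}:
k:     0  1  2  3  4  5  6  7  8
g(k):  0  0  1  1  2  2  3  3  0
So g(8) = 0.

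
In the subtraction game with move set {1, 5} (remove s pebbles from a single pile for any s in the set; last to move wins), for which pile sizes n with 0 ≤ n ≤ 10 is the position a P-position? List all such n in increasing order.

0, 2, 4, 6, 8, 10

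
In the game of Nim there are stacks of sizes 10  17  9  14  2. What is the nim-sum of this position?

30

Write each in binary and XOR column by column:
  01010  (10)
  10001  (17)
  01001  (9)
  01110  (14)
  00010  (2)
  -----
  11110  (30)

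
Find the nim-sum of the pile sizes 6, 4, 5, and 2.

5

Compute the nim-sum pairwise:
6 XOR 4 = 2
2 XOR 5 = 7
7 XOR 2 = 5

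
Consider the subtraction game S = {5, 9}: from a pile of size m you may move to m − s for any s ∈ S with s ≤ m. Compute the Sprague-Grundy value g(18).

Build the Grundy sequence with g(k) = mex{g(k−s) : s ∈ {5, 9}, s ≤ k}:
k:     0  1  2  3  4  5  6  7  8  9 10 11 12 13 14 15 16 17 18
g(k):  0  0  0  0  0  1  1  1  1  1  2  2  2  2  0  0  0  0  0
So g(18) = 0.

0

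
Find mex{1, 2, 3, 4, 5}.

0

0 is not in the set, so the mex is 0.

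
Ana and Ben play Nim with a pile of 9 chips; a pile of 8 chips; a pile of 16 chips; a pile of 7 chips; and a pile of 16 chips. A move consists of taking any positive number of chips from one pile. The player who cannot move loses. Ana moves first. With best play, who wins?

Ana wins

Compute the nim-sum pairwise:
9 ⊕ 8 = 1
1 ⊕ 16 = 17
17 ⊕ 7 = 22
22 ⊕ 16 = 6
The nim-sum is 6 ≠ 0, so this is an N-position: the player to move can win; Ana has a winning move.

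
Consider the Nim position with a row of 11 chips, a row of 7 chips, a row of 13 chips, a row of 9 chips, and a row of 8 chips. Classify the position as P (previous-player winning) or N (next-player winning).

Compute the nim-sum pairwise:
11 XOR 7 = 12
12 XOR 13 = 1
1 XOR 9 = 8
8 XOR 8 = 0
The nim-sum is 0, so this is a P-position: the player to move is in a losing position under optimal play.

P-position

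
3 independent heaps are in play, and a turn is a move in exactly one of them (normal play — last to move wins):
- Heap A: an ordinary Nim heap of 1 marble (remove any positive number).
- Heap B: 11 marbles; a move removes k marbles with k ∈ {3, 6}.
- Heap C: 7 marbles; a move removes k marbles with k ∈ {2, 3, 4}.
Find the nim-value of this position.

1

Heap A is a plain Nim heap of size 1, so its Grundy value is 1.
Grundy values for heap B (subtraction set {3, 6}):
g(0) = mex{} = 0
g(1) = mex{} = 0
g(2) = mex{} = 0
g(3) = mex{0} = 1
g(4) = mex{0} = 1
g(5) = mex{0} = 1
g(6) = mex{0,1} = 2
g(7) = mex{0,1} = 2
g(8) = mex{0,1} = 2
g(9) = mex{1,2} = 0
g(10) = mex{1,2} = 0
g(11) = mex{1,2} = 0
So g(11) = 0.
Grundy values for heap C (subtraction set {2, 3, 4}):
k:     0  1  2  3  4  5  6  7
g(k):  0  0  1  1  2  2  0  0
So g(7) = 0.
The value of a disjunctive sum is the nim-sum of the parts.
Combined value = 1 ⊕ 0 ⊕ 0 = 1.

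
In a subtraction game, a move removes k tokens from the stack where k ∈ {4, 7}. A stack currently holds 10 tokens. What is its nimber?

2

Compute g(0), g(1), … for moves {4, 7}:
k:     0  1  2  3  4  5  6  7  8  9 10
g(k):  0  0  0  0  1  1  1  1  2  2  2
So g(10) = 2.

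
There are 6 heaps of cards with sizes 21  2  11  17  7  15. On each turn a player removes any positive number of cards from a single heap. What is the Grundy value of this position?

5

Nim-sum: 21 XOR 2 XOR 11 XOR 17 XOR 7 XOR 15 = 5.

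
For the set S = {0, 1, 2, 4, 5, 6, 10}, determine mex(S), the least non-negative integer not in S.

The values 0, 1, 2 are all present; 3 is the first non-negative integer missing from the set.

3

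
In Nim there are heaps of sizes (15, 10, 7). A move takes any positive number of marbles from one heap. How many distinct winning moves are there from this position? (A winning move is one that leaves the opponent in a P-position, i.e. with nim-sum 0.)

3

Compute the nim-sum pairwise:
15 ^ 10 = 5
5 ^ 7 = 2
The overall nim-sum is X = 2. A heap of size p has a winning move iff p XOR X < p (reduce it to p XOR X).
  15: 15 XOR 2 = 13 < 15 — winning move (to 13).
  10: 10 XOR 2 = 8 < 10 — winning move (to 8).
  7: 7 XOR 2 = 5 < 7 — winning move (to 5).
That gives 3 winning moves.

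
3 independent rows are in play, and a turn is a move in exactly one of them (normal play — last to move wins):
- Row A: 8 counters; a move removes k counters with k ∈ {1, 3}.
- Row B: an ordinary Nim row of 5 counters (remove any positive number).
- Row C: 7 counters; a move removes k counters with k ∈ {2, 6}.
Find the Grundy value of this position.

Grundy values for row A (subtraction set {1, 3}):
k:     0  1  2  3  4  5  6  7  8
g(k):  0  1  0  1  0  1  0  1  0
So g(8) = 0.
Row B is a plain Nim row of size 5, so its Grundy value is 5.
Build the Grundy sequence for row C with g(k) = mex{g(k−s) : s ∈ {2, 6}, s ≤ k}:
k:     0  1  2  3  4  5  6  7
g(k):  0  0  1  1  0  0  1  1
So g(7) = 1.
The value of a disjunctive sum is the nim-sum of the parts.
Combined value = 0 ⊕ 5 ⊕ 1 = 4.

4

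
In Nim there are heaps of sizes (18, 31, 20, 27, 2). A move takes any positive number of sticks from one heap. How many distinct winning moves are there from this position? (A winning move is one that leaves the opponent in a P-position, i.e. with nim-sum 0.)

Compute the nim-sum pairwise:
18 XOR 31 = 13
13 XOR 20 = 25
25 XOR 27 = 2
2 XOR 2 = 0
The nim-sum is already 0, so every move leaves a nonzero nim-sum — there are no winning moves.

0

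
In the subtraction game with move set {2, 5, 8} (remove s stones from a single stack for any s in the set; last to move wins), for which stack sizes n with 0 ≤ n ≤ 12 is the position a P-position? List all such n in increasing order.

0, 1, 4, 7, 10, 11

Grundy values for subtraction set {2, 5, 8}:
g(0) = mex{} = 0
g(1) = mex{} = 0
g(2) = mex{0} = 1
g(3) = mex{0} = 1
g(4) = mex{1} = 0
g(5) = mex{0,1} = 2
g(6) = mex{0} = 1
g(7) = mex{1,2} = 0
g(8) = mex{0,1} = 2
g(9) = mex{0} = 1
g(10) = mex{1,2} = 0
g(11) = mex{1} = 0
g(12) = mex{0} = 1
The P-positions (g = 0) in 0..12 are 0, 1, 4, 7, 10, 11.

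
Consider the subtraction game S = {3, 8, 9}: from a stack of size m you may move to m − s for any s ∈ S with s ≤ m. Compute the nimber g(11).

3

Compute g(0), g(1), … for moves {3, 8, 9}:
g(0) = mex{} = 0
g(1) = mex{} = 0
g(2) = mex{} = 0
g(3) = mex{0} = 1
g(4) = mex{0} = 1
g(5) = mex{0} = 1
g(6) = mex{1} = 0
g(7) = mex{1} = 0
g(8) = mex{0,1} = 2
g(9) = mex{0} = 1
g(10) = mex{0} = 1
g(11) = mex{0,1,2} = 3
So g(11) = 3.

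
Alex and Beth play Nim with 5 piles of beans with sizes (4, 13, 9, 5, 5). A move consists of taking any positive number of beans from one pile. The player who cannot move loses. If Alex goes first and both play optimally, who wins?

Compute the nim-sum pairwise:
4 XOR 13 = 9
9 XOR 9 = 0
0 XOR 5 = 5
5 XOR 5 = 0
The nim-sum is 0, so this is a P-position: the player to move is in a losing position under optimal play; Alex is about to move from it and so loses — Beth wins.

Beth wins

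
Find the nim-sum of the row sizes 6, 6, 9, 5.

In binary:
  0110  (6)
  0110  (6)
  1001  (9)
  0101  (5)
  ----
  1100  (12)

12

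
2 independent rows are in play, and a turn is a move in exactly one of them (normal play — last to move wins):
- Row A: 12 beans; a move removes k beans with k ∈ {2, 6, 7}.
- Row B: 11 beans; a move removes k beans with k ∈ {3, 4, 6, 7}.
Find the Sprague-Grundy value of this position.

2

Grundy values for row A (subtraction set {2, 6, 7}):
k:     0  1  2  3  4  5  6  7  8  9 10 11 12
g(k):  0  0  1  1  0  0  1  1  2  0  3  1  2
So g(12) = 2.
Grundy values for row B (subtraction set {3, 4, 6, 7}):
k:     0  1  2  3  4  5  6  7  8  9 10 11
g(k):  0  0  0  1  1  1  2  2  2  3  0  0
So g(11) = 0.
The value of a disjunctive sum is the nim-sum of the parts.
Combined value = 2 ⊕ 0 = 2.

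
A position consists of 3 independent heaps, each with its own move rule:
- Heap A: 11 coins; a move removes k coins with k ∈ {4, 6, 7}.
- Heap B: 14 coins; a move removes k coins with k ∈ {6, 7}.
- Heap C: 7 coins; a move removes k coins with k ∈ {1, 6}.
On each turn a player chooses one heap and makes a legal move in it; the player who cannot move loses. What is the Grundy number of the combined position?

For heap A, compute g(0), g(1), … with moves {4, 6, 7}:
k:     0  1  2  3  4  5  6  7  8  9 10 11
g(k):  0  0  0  0  1  1  1  1  2  2  2  0
So g(11) = 0.
Build the Grundy sequence for heap B with g(k) = mex{g(k−s) : s ∈ {6, 7}, s ≤ k}:
g(0) = mex{} = 0
g(1) = mex{} = 0
g(2) = mex{} = 0
g(3) = mex{} = 0
g(4) = mex{} = 0
g(5) = mex{} = 0
g(6) = mex{0} = 1
g(7) = mex{0} = 1
g(8) = mex{0} = 1
g(9) = mex{0} = 1
g(10) = mex{0} = 1
g(11) = mex{0} = 1
g(12) = mex{0,1} = 2
g(13) = mex{1} = 0
g(14) = mex{1} = 0
So g(14) = 0.
Build the Grundy sequence for heap C with g(k) = mex{g(k−s) : s ∈ {1, 6}, s ≤ k}:
g(0) = mex{} = 0
g(1) = mex{0} = 1
g(2) = mex{1} = 0
g(3) = mex{0} = 1
g(4) = mex{1} = 0
g(5) = mex{0} = 1
g(6) = mex{0,1} = 2
g(7) = mex{1,2} = 0
So g(7) = 0.
By the Sprague-Grundy theorem, the Grundy value of a sum of independent games is the XOR of the component values.
Combined value = 0 XOR 0 XOR 0 = 0.

0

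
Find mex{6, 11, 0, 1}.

2

The values 0, 1 are all present; 2 is the first non-negative integer missing from the set.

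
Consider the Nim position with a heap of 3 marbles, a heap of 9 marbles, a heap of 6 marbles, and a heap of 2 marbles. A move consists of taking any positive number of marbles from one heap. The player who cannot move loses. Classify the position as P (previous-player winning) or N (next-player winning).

N-position

Bitwise XOR of the heap sizes:
  0011  (3)
  1001  (9)
  0110  (6)
  0010  (2)
  ----
  1110  (14)
The nim-sum is 14 ≠ 0, so this is an N-position: the player to move can win.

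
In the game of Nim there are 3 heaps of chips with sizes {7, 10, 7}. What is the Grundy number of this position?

10

Nim-sum: 7 XOR 10 XOR 7 = 10.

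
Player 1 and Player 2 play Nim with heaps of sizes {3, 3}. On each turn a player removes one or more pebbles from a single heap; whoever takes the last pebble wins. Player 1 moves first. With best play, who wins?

Compute the nim-sum pairwise:
3 ⊕ 3 = 0
The nim-sum is 0, so this is a P-position: the player to move is in a losing position under optimal play; Player 1 is about to move from it and so loses — Player 2 wins.

Player 2 wins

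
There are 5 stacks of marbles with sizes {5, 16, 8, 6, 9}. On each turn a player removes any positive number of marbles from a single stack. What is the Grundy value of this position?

Nim-sum: 5 ^ 16 ^ 8 ^ 6 ^ 9 = 18.

18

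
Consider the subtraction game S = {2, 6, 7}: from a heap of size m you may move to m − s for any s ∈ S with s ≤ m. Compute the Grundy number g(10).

3

Compute g(0), g(1), … for moves {2, 6, 7}:
k:     0  1  2  3  4  5  6  7  8  9 10
g(k):  0  0  1  1  0  0  1  1  2  0  3
So g(10) = 3.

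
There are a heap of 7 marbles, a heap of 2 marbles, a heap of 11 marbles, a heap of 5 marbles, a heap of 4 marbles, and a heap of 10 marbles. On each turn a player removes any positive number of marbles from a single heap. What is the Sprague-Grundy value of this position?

5

Compute the nim-sum pairwise:
7 ⊕ 2 = 5
5 ⊕ 11 = 14
14 ⊕ 5 = 11
11 ⊕ 4 = 15
15 ⊕ 10 = 5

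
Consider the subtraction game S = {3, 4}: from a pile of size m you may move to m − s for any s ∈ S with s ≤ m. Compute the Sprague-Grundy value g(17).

1

Grundy values for subtraction set {3, 4}:
k:     0  1  2  3  4  5  6  7  8  9 10 11 12 13 14 15 16 17
g(k):  0  0  0  1  1  1  2  0  0  0  1  1  1  2  0  0  0  1
So g(17) = 1.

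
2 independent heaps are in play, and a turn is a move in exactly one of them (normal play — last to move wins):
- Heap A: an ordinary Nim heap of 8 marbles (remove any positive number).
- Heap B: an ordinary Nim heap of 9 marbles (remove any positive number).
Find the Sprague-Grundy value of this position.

1

Heap A is a plain Nim heap of size 8, so its Grundy value is 8.
Heap B is a plain Nim heap of size 9, so its Grundy value is 9.
The value of a disjunctive sum is the nim-sum of the parts.
Combined value = 8 ⊕ 9 = 1.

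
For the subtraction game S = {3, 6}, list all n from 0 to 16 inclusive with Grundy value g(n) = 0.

0, 1, 2, 9, 10, 11

Compute g(0), g(1), … for moves {3, 6}:
k:     0  1  2  3  4  5  6  7  8  9 10 11 12 13 14 15 16
g(k):  0  0  0  1  1  1  2  2  2  0  0  0  1  1  1  2  2
The P-positions (g = 0) in 0..16 are 0, 1, 2, 9, 10, 11.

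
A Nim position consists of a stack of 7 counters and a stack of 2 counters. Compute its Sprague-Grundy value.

Compute the nim-sum pairwise:
7 XOR 2 = 5

5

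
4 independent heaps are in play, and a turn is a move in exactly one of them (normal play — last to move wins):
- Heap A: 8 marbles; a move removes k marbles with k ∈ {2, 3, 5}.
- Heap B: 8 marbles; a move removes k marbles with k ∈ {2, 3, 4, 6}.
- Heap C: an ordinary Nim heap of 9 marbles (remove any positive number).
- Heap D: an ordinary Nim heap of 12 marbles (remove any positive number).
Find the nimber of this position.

Build the Grundy sequence for heap A with g(k) = mex{g(k−s) : s ∈ {2, 3, 5}, s ≤ k}:
g(0) = mex{} = 0
g(1) = mex{} = 0
g(2) = mex{0} = 1
g(3) = mex{0} = 1
g(4) = mex{0,1} = 2
g(5) = mex{0,1} = 2
g(6) = mex{0,1,2} = 3
g(7) = mex{1,2} = 0
g(8) = mex{1,2,3} = 0
So g(8) = 0.
For heap B, compute g(0), g(1), … with moves {2, 3, 4, 6}:
k:     0  1  2  3  4  5  6  7  8
g(k):  0  0  1  1  2  2  3  3  0
So g(8) = 0.
Heap C is a plain Nim heap of size 9, so its Grundy value is 9.
Heap D is a plain Nim heap of size 12, so its Grundy value is 12.
The value of a disjunctive sum is the nim-sum of the parts.
Combined value = 0 ⊕ 0 ⊕ 9 ⊕ 12 = 5.

5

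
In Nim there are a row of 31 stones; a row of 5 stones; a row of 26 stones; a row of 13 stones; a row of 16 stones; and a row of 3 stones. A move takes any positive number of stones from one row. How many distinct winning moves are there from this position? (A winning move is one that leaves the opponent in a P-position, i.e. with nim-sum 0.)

Write each in binary and XOR column by column:
  11111  (31)
  00101  (5)
  11010  (26)
  01101  (13)
  10000  (16)
  00011  (3)
  -----
  11110  (30)
The overall nim-sum is X = 30. A row of size p has a winning move iff p XOR X < p (reduce it to p XOR X).
  31: 31 XOR 30 = 1 < 31 — winning move (to 1).
  5: 5 XOR 30 = 27 ≥ 5 — no move.
  26: 26 XOR 30 = 4 < 26 — winning move (to 4).
  13: 13 XOR 30 = 19 ≥ 13 — no move.
  16: 16 XOR 30 = 14 < 16 — winning move (to 14).
  3: 3 XOR 30 = 29 ≥ 3 — no move.
That gives 3 winning moves.

3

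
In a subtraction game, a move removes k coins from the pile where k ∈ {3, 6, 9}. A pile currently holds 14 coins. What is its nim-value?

0

Grundy values for subtraction set {3, 6, 9}:
g(0) = mex{} = 0
g(1) = mex{} = 0
g(2) = mex{} = 0
g(3) = mex{0} = 1
g(4) = mex{0} = 1
g(5) = mex{0} = 1
g(6) = mex{0,1} = 2
g(7) = mex{0,1} = 2
g(8) = mex{0,1} = 2
g(9) = mex{0,1,2} = 3
g(10) = mex{0,1,2} = 3
g(11) = mex{0,1,2} = 3
g(12) = mex{1,2,3} = 0
g(13) = mex{1,2,3} = 0
g(14) = mex{1,2,3} = 0
So g(14) = 0.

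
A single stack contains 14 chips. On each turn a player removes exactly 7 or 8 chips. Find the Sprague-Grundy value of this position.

2

Grundy values for subtraction set {7, 8}:
g(0) = mex{} = 0
g(1) = mex{} = 0
g(2) = mex{} = 0
g(3) = mex{} = 0
g(4) = mex{} = 0
g(5) = mex{} = 0
g(6) = mex{} = 0
g(7) = mex{0} = 1
g(8) = mex{0} = 1
g(9) = mex{0} = 1
g(10) = mex{0} = 1
g(11) = mex{0} = 1
g(12) = mex{0} = 1
g(13) = mex{0} = 1
g(14) = mex{0,1} = 2
So g(14) = 2.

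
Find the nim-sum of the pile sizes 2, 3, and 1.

Nim-sum: 2 ^ 3 ^ 1 = 0.

0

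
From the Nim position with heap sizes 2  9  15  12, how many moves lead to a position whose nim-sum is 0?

3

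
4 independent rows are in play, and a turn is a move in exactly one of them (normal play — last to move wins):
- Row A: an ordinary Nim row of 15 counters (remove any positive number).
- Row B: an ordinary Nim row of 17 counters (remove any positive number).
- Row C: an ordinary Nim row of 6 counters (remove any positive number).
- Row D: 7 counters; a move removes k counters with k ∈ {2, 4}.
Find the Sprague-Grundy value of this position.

Row A is a plain Nim row of size 15, so its Grundy value is 15.
Row B is a plain Nim row of size 17, so its Grundy value is 17.
Row C is a plain Nim row of size 6, so its Grundy value is 6.
Grundy values for row D (subtraction set {2, 4}):
k:     0  1  2  3  4  5  6  7
g(k):  0  0  1  1  2  2  0  0
So g(7) = 0.
By the Sprague-Grundy theorem, the Grundy value of a sum of independent games is the XOR of the component values.
Combined value = 15 XOR 17 XOR 6 XOR 0 = 24.

24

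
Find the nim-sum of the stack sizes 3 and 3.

0

Nim-sum: 3 ^ 3 = 0.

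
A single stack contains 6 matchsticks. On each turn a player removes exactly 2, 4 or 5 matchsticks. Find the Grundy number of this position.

3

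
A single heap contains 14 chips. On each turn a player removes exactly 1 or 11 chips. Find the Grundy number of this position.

Build the Grundy sequence with g(k) = mex{g(k−s) : s ∈ {1, 11}, s ≤ k}:
g(0) = mex{} = 0
g(1) = mex{0} = 1
g(2) = mex{1} = 0
g(3) = mex{0} = 1
g(4) = mex{1} = 0
g(5) = mex{0} = 1
g(6) = mex{1} = 0
g(7) = mex{0} = 1
g(8) = mex{1} = 0
g(9) = mex{0} = 1
g(10) = mex{1} = 0
g(11) = mex{0} = 1
g(12) = mex{1} = 0
g(13) = mex{0} = 1
g(14) = mex{1} = 0
So g(14) = 0.

0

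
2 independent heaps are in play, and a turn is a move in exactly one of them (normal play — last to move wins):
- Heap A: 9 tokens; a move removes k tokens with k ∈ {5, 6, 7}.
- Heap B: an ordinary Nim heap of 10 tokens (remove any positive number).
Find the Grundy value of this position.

11

Grundy values for heap A (subtraction set {5, 6, 7}):
g(0) = mex{} = 0
g(1) = mex{} = 0
g(2) = mex{} = 0
g(3) = mex{} = 0
g(4) = mex{} = 0
g(5) = mex{0} = 1
g(6) = mex{0} = 1
g(7) = mex{0} = 1
g(8) = mex{0} = 1
g(9) = mex{0} = 1
So g(9) = 1.
Heap B is a plain Nim heap of size 10, so its Grundy value is 10.
The value of a disjunctive sum is the nim-sum of the parts.
Combined value = 1 XOR 10 = 11.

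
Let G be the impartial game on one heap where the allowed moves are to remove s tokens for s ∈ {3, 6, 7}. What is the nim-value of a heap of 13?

1

Grundy values for subtraction set {3, 6, 7}:
g(0) = mex{} = 0
g(1) = mex{} = 0
g(2) = mex{} = 0
g(3) = mex{0} = 1
g(4) = mex{0} = 1
g(5) = mex{0} = 1
g(6) = mex{0,1} = 2
g(7) = mex{0,1} = 2
g(8) = mex{0,1} = 2
g(9) = mex{0,1,2} = 3
g(10) = mex{1,2} = 0
g(11) = mex{1,2} = 0
g(12) = mex{1,2,3} = 0
g(13) = mex{0,2} = 1
So g(13) = 1.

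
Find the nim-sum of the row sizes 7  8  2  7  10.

0

Compute the nim-sum pairwise:
7 ^ 8 = 15
15 ^ 2 = 13
13 ^ 7 = 10
10 ^ 10 = 0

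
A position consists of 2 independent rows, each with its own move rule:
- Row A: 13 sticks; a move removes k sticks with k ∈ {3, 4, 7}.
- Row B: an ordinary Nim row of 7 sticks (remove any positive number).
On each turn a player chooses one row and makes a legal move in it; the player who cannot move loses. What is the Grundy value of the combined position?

For row A, compute g(0), g(1), … with moves {3, 4, 7}:
g(0) = mex{} = 0
g(1) = mex{} = 0
g(2) = mex{} = 0
g(3) = mex{0} = 1
g(4) = mex{0} = 1
g(5) = mex{0} = 1
g(6) = mex{0,1} = 2
g(7) = mex{0,1} = 2
g(8) = mex{0,1} = 2
g(9) = mex{0,1,2} = 3
g(10) = mex{1,2} = 0
g(11) = mex{1,2} = 0
g(12) = mex{1,2,3} = 0
g(13) = mex{0,2,3} = 1
So g(13) = 1.
Row B is a plain Nim row of size 7, so its Grundy value is 7.
By the Sprague-Grundy theorem, the Grundy value of a sum of independent games is the XOR of the component values.
Combined value = 1 ⊕ 7 = 6.

6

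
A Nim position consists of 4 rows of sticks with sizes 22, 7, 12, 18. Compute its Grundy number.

15

Nim-sum: 22 XOR 7 XOR 12 XOR 18 = 15.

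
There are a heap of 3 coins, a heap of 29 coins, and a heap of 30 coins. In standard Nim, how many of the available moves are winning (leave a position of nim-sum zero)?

0

Nim-sum: 3 XOR 29 XOR 30 = 0.
The nim-sum is already 0, so every move leaves a nonzero nim-sum — there are no winning moves.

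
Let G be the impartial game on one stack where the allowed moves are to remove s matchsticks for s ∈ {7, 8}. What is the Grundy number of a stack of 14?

Build the Grundy sequence with g(k) = mex{g(k−s) : s ∈ {7, 8}, s ≤ k}:
g(0) = mex{} = 0
g(1) = mex{} = 0
g(2) = mex{} = 0
g(3) = mex{} = 0
g(4) = mex{} = 0
g(5) = mex{} = 0
g(6) = mex{} = 0
g(7) = mex{0} = 1
g(8) = mex{0} = 1
g(9) = mex{0} = 1
g(10) = mex{0} = 1
g(11) = mex{0} = 1
g(12) = mex{0} = 1
g(13) = mex{0} = 1
g(14) = mex{0,1} = 2
So g(14) = 2.

2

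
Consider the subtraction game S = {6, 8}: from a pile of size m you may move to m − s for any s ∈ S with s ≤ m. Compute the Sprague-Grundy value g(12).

Build the Grundy sequence with g(k) = mex{g(k−s) : s ∈ {6, 8}, s ≤ k}:
g(0) = mex{} = 0
g(1) = mex{} = 0
g(2) = mex{} = 0
g(3) = mex{} = 0
g(4) = mex{} = 0
g(5) = mex{} = 0
g(6) = mex{0} = 1
g(7) = mex{0} = 1
g(8) = mex{0} = 1
g(9) = mex{0} = 1
g(10) = mex{0} = 1
g(11) = mex{0} = 1
g(12) = mex{0,1} = 2
So g(12) = 2.

2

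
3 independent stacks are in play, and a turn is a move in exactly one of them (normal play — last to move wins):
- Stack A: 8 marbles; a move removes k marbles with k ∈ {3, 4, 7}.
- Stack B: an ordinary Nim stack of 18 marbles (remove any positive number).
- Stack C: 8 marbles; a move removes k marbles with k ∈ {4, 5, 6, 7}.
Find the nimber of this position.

Build the Grundy sequence for stack A with g(k) = mex{g(k−s) : s ∈ {3, 4, 7}, s ≤ k}:
k:     0  1  2  3  4  5  6  7  8
g(k):  0  0  0  1  1  1  2  2  2
So g(8) = 2.
Stack B is a plain Nim stack of size 18, so its Grundy value is 18.
Grundy values for stack C (subtraction set {4, 5, 6, 7}):
g(0) = mex{} = 0
g(1) = mex{} = 0
g(2) = mex{} = 0
g(3) = mex{} = 0
g(4) = mex{0} = 1
g(5) = mex{0} = 1
g(6) = mex{0} = 1
g(7) = mex{0} = 1
g(8) = mex{0,1} = 2
So g(8) = 2.
By the Sprague-Grundy theorem, the Grundy value of a sum of independent games is the XOR of the component values.
Combined value = 2 XOR 18 XOR 2 = 18.

18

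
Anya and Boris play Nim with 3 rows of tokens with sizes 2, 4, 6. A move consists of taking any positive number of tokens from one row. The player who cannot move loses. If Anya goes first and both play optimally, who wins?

Boris wins

In binary:
  010  (2)
  100  (4)
  110  (6)
  ---
  000  (0)
The nim-sum is 0, so this is a P-position: the player to move is in a losing position under optimal play; Anya is about to move from it and so loses — Boris wins.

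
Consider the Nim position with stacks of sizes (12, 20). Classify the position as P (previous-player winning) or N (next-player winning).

Compute the nim-sum pairwise:
12 ^ 20 = 24
The nim-sum is 24 ≠ 0, so this is an N-position: the player to move can win.

N-position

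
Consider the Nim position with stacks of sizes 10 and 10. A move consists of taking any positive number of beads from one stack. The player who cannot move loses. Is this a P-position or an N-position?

P-position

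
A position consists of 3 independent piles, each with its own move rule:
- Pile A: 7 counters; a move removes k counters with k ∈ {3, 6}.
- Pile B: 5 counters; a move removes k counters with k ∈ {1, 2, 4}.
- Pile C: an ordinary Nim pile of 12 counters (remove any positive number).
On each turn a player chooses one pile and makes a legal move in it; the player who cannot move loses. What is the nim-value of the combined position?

For pile A, compute g(0), g(1), … with moves {3, 6}:
g(0) = mex{} = 0
g(1) = mex{} = 0
g(2) = mex{} = 0
g(3) = mex{0} = 1
g(4) = mex{0} = 1
g(5) = mex{0} = 1
g(6) = mex{0,1} = 2
g(7) = mex{0,1} = 2
So g(7) = 2.
For pile B, compute g(0), g(1), … with moves {1, 2, 4}:
k:     0  1  2  3  4  5
g(k):  0  1  2  0  1  2
So g(5) = 2.
Pile C is a plain Nim pile of size 12, so its Grundy value is 12.
The value of a disjunctive sum is the nim-sum of the parts.
Combined value = 2 ⊕ 2 ⊕ 12 = 12.

12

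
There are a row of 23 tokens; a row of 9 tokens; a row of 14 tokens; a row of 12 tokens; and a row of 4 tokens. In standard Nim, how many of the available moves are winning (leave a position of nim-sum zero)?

In binary:
  10111  (23)
  01001  (9)
  01110  (14)
  01100  (12)
  00100  (4)
  -----
  11000  (24)
The overall nim-sum is X = 24. A row of size p has a winning move iff p XOR X < p (reduce it to p XOR X).
  23: 23 XOR 24 = 15 < 23 — winning move (to 15).
  9: 9 XOR 24 = 17 ≥ 9 — no move.
  14: 14 XOR 24 = 22 ≥ 14 — no move.
  12: 12 XOR 24 = 20 ≥ 12 — no move.
  4: 4 XOR 24 = 28 ≥ 4 — no move.
That gives 1 winning move.

1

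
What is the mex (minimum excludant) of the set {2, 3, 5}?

0

0 is not in the set, so the mex is 0.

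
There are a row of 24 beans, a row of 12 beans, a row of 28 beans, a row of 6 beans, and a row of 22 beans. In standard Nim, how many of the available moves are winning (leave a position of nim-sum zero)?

3

Nim-sum: 24 ^ 12 ^ 28 ^ 6 ^ 22 = 24.
The overall nim-sum is X = 24. A row of size p has a winning move iff p XOR X < p (reduce it to p XOR X).
  24: 24 XOR 24 = 0 < 24 — winning move (to 0).
  12: 12 XOR 24 = 20 ≥ 12 — no move.
  28: 28 XOR 24 = 4 < 28 — winning move (to 4).
  6: 6 XOR 24 = 30 ≥ 6 — no move.
  22: 22 XOR 24 = 14 < 22 — winning move (to 14).
That gives 3 winning moves.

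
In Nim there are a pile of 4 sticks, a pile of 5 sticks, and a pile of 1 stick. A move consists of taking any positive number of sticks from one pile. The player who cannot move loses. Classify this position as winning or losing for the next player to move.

Bitwise XOR of the heap sizes:
  100  (4)
  101  (5)
  001  (1)
  ---
  000  (0)
The nim-sum is 0, so this is a P-position: the player to move is in a losing position under optimal play.

Losing position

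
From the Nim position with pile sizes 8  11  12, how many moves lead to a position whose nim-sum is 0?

3

In binary:
  1000  (8)
  1011  (11)
  1100  (12)
  ----
  1111  (15)
The overall nim-sum is X = 15. A pile of size p has a winning move iff p XOR X < p (reduce it to p XOR X).
  8: 8 XOR 15 = 7 < 8 — winning move (to 7).
  11: 11 XOR 15 = 4 < 11 — winning move (to 4).
  12: 12 XOR 15 = 3 < 12 — winning move (to 3).
That gives 3 winning moves.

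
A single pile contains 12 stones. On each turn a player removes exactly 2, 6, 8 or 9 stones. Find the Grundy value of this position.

2

Compute g(0), g(1), … for moves {2, 6, 8, 9}:
k:     0  1  2  3  4  5  6  7  8  9 10 11 12
g(k):  0  0  1  1  0  0  1  1  2  2  3  3  2
So g(12) = 2.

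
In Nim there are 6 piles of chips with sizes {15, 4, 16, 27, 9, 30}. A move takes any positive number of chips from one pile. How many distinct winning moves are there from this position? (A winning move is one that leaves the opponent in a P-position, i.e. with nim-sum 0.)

3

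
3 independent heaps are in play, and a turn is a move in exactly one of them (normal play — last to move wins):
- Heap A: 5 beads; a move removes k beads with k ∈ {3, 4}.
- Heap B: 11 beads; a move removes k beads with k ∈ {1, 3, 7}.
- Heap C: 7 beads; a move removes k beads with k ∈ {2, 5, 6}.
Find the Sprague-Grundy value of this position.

For heap A, compute g(0), g(1), … with moves {3, 4}:
k:     0  1  2  3  4  5
g(k):  0  0  0  1  1  1
So g(5) = 1.
Build the Grundy sequence for heap B with g(k) = mex{g(k−s) : s ∈ {1, 3, 7}, s ≤ k}:
g(0) = mex{} = 0
g(1) = mex{0} = 1
g(2) = mex{1} = 0
g(3) = mex{0} = 1
g(4) = mex{1} = 0
g(5) = mex{0} = 1
g(6) = mex{1} = 0
g(7) = mex{0} = 1
g(8) = mex{1} = 0
g(9) = mex{0} = 1
g(10) = mex{1} = 0
g(11) = mex{0} = 1
So g(11) = 1.
Grundy values for heap C (subtraction set {2, 5, 6}):
k:     0  1  2  3  4  5  6  7
g(k):  0  0  1  1  0  2  1  3
So g(7) = 3.
The value of a disjunctive sum is the nim-sum of the parts.
Combined value = 1 ⊕ 1 ⊕ 3 = 3.

3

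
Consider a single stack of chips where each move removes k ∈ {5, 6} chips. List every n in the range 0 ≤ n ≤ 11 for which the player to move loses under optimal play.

0, 1, 2, 3, 4, 11

Grundy values for subtraction set {5, 6}:
g(0) = mex{} = 0
g(1) = mex{} = 0
g(2) = mex{} = 0
g(3) = mex{} = 0
g(4) = mex{} = 0
g(5) = mex{0} = 1
g(6) = mex{0} = 1
g(7) = mex{0} = 1
g(8) = mex{0} = 1
g(9) = mex{0} = 1
g(10) = mex{0,1} = 2
g(11) = mex{1} = 0
The P-positions (g = 0) in 0..11 are 0, 1, 2, 3, 4, 11.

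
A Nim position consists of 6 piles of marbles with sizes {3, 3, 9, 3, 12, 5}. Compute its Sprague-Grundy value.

Nim-sum: 3 ⊕ 3 ⊕ 9 ⊕ 3 ⊕ 12 ⊕ 5 = 3.

3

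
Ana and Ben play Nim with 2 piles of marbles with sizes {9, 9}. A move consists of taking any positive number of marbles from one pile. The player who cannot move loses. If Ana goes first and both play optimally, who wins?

Ben wins

Bitwise XOR of the heap sizes:
  1001  (9)
  1001  (9)
  ----
  0000  (0)
The nim-sum is 0, so this is a P-position: the player to move is in a losing position under optimal play; Ana is about to move from it and so loses — Ben wins.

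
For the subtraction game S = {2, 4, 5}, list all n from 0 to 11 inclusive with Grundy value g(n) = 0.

0, 1, 7, 8

Build the Grundy sequence with g(k) = mex{g(k−s) : s ∈ {2, 4, 5}, s ≤ k}:
g(0) = mex{} = 0
g(1) = mex{} = 0
g(2) = mex{0} = 1
g(3) = mex{0} = 1
g(4) = mex{0,1} = 2
g(5) = mex{0,1} = 2
g(6) = mex{0,1,2} = 3
g(7) = mex{1,2} = 0
g(8) = mex{1,2,3} = 0
g(9) = mex{0,2} = 1
g(10) = mex{0,2,3} = 1
g(11) = mex{0,1,3} = 2
The P-positions (g = 0) in 0..11 are 0, 1, 7, 8.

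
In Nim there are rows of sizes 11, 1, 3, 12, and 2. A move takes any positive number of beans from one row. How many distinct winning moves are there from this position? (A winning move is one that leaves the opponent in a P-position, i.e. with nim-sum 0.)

Compute the nim-sum pairwise:
11 XOR 1 = 10
10 XOR 3 = 9
9 XOR 12 = 5
5 XOR 2 = 7
The overall nim-sum is X = 7. A row of size p has a winning move iff p XOR X < p (reduce it to p XOR X).
  11: 11 XOR 7 = 12 ≥ 11 — no move.
  1: 1 XOR 7 = 6 ≥ 1 — no move.
  3: 3 XOR 7 = 4 ≥ 3 — no move.
  12: 12 XOR 7 = 11 < 12 — winning move (to 11).
  2: 2 XOR 7 = 5 ≥ 2 — no move.
That gives 1 winning move.

1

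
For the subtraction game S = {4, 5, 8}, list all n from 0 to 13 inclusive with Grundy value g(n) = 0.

0, 1, 2, 3, 12, 13

Grundy values for subtraction set {4, 5, 8}:
g(0) = mex{} = 0
g(1) = mex{} = 0
g(2) = mex{} = 0
g(3) = mex{} = 0
g(4) = mex{0} = 1
g(5) = mex{0} = 1
g(6) = mex{0} = 1
g(7) = mex{0} = 1
g(8) = mex{0,1} = 2
g(9) = mex{0,1} = 2
g(10) = mex{0,1} = 2
g(11) = mex{0,1} = 2
g(12) = mex{1,2} = 0
g(13) = mex{1,2} = 0
The P-positions (g = 0) in 0..13 are 0, 1, 2, 3, 12, 13.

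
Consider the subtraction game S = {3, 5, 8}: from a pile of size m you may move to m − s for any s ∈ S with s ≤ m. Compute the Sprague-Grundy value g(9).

3

Grundy values for subtraction set {3, 5, 8}:
k:     0  1  2  3  4  5  6  7  8  9
g(k):  0  0  0  1  1  1  2  2  2  3
So g(9) = 3.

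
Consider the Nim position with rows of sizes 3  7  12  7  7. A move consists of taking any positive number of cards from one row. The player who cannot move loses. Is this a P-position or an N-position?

N-position

Nim-sum: 3 XOR 7 XOR 12 XOR 7 XOR 7 = 8.
The nim-sum is 8 ≠ 0, so this is an N-position: the player to move can win.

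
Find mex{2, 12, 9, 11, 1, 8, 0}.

The values 0, 1, 2 are all present; 3 is the first non-negative integer missing from the set.

3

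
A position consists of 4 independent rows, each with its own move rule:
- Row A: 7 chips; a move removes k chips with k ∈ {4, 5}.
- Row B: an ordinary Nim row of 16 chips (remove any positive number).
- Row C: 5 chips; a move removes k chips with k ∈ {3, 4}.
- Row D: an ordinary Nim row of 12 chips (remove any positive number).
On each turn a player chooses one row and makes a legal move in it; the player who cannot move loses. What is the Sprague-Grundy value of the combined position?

For row A, compute g(0), g(1), … with moves {4, 5}:
k:     0  1  2  3  4  5  6  7
g(k):  0  0  0  0  1  1  1  1
So g(7) = 1.
Row B is a plain Nim row of size 16, so its Grundy value is 16.
For row C, compute g(0), g(1), … with moves {3, 4}:
g(0) = mex{} = 0
g(1) = mex{} = 0
g(2) = mex{} = 0
g(3) = mex{0} = 1
g(4) = mex{0} = 1
g(5) = mex{0} = 1
So g(5) = 1.
Row D is a plain Nim row of size 12, so its Grundy value is 12.
By the Sprague-Grundy theorem, the Grundy value of a sum of independent games is the XOR of the component values.
Combined value = 1 ⊕ 16 ⊕ 1 ⊕ 12 = 28.

28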